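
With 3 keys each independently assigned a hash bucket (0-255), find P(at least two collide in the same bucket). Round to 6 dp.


P(all different) = prod((256-i)/256 for i=0..2) = 0.988312
P(at least one match) = 1 - 0.988312 = 0.011688

0.011688


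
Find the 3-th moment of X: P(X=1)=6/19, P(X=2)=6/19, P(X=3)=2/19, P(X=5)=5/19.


E[X^3] = sum(x^3 * P(x))
= 1*6/19 + 8*6/19 + 27*2/19 + 125*5/19
= 733/19

733/19


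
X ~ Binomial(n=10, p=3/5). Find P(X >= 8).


P(X>=8) = P(X=8) + P(X=9) + P(X=10)
= 236196/1953125 + 78732/1953125 + 59049/9765625
= 1633689/9765625

1633689/9765625


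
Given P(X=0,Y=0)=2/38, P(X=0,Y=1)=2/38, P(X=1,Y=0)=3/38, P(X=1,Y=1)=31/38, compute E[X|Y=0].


P(Y=0) = 5/38
E[X|Y=0] = (0*2 + 1*3)/5 = 3/5

3/5


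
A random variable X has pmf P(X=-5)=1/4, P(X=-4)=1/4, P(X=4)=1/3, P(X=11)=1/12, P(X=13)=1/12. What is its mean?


E[X] = sum(x * P(x))
= -5*1/4 - 4*1/4 + 4*1/3 + 11*1/12 + 13*1/12
= 13/12

13/12


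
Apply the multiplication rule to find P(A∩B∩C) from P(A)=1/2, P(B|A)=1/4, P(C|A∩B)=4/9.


P(A∩B∩C) = P(A) * P(B|A) * P(C|A∩B)
= 1/2 * 1/4 * 4/9
= 1/8 * 4/9 = 1/18

1/18


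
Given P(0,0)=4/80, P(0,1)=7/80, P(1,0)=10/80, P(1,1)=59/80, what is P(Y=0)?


P(Y=0) = P(0,0)+P(1,0) = 4/80 + 10/80 = 14/80 = 7/40

7/40


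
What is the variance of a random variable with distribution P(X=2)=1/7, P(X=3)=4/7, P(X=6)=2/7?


E[X] = 26/7, E[X^2] = 16
Var(X) = E[X^2] - (E[X])^2 = 16 - (26/7)^2 = 108/49

108/49


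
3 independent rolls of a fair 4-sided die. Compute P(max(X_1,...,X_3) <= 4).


P(max <= 4) = P(all X_i <= 4) = (P(X_1 <= 4))^3
= (4/4)^3 = 1^3 = 1

1


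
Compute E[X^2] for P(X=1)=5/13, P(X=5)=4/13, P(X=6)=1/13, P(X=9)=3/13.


E[X^2] = sum(g(x)*P(x))
= 1*5/13 + 25*4/13 + 36*1/13 + 81*3/13
= 384/13

384/13


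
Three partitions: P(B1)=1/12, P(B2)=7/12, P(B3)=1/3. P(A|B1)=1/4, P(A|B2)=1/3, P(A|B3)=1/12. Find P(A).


P(A) = P(A|B1)P(B1) + P(A|B2)P(B2) + P(A|B3)P(B3)
= 1/4*1/12 + 1/3*7/12 + 1/12*1/3
= 1/48 + 7/36 + 1/36 = 35/144

35/144


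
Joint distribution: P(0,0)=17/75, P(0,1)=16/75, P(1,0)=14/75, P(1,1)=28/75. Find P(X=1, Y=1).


Read from table: P(X=1, Y=1) = 28/75

28/75


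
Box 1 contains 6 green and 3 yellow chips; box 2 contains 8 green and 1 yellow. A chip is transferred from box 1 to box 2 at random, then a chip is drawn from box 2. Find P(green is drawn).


P(transfer green) = 6/9 = 2/3; P(transfer yellow) = 1/3
If green transferred: Urn II has 9 green of 10, so P(green|green moved) = 9/10
If yellow transferred: Urn II has 8 green of 10, so P(green|yellow moved) = 4/5
By total probability: P(green) = 2/3*9/10 + 1/3*4/5 = 13/15

13/15


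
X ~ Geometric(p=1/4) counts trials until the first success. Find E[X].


For geometric (trials until first success), E[X] = 1/p = 1/(1/4) = 4

4


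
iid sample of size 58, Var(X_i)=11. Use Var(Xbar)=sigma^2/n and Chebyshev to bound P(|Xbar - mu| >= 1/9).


Var(Xbar) = Var(X)/n = 11/58
Chebyshev: P(|Xbar-mu| >= 1/9) <= Var(Xbar)/(1/9)^2 = (11/58)/(1/81) = 891/58
Bound exceeds 1, so trivial bound: 1

1


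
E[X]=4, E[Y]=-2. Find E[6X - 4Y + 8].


E[6X - 4Y + 8] = 6*E[X] - 4*E[Y] + 8
= (6)*(4) + (-4)*(-2) + (8)
= 24 + 8 + 8 = 40

40


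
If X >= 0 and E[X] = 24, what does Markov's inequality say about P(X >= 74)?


Markov: P(X >= a) <= E[X]/a
P(X >= 74) <= 24/74 = 12/37

12/37


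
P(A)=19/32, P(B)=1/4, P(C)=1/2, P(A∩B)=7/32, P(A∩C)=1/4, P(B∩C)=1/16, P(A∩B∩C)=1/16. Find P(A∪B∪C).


P(A∪B∪C) = P(A)+P(B)+P(C) - P(AB)-P(AC)-P(BC) + P(ABC)
= 19/32+1/4+1/2 - 7/32-1/4-1/16 + 1/16
= 7/8

7/8


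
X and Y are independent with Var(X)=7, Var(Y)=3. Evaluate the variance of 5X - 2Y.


Independence => Cov(X,Y)=0
Var(5X - 2Y) = 5^2*Var(X) + (-2)^2*Var(Y)
= 25*7 + 4*3 = 187

187


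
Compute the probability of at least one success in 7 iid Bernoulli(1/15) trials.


P(at least one) = 1 - P(none)
P(none) = (1 - 1/15)^7 = (14/15)^7 = 105413504/170859375
P(at least one) = 1 - 105413504/170859375 = 65445871/170859375

65445871/170859375


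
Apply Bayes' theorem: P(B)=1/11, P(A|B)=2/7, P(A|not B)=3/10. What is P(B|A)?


P(A) = P(A|B)P(B) + P(A|B')P(B') = 2/7*1/11 + 3/10*10/11 = 23/77
P(B|A) = P(A|B)P(B)/P(A) = (2/77)/(23/77) = 2/23

2/23


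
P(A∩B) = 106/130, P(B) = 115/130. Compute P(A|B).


P(A|B) = P(A∩B)/P(B) = (106/130)/(115/130) = 106/115

106/115


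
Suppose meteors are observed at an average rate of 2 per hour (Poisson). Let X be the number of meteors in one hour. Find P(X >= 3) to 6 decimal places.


P(X>=3) = 1 - P(X<=2) = 1 - (e^(-2)*2^0/0! + e^(-2)*2^1/1! + e^(-2)*2^2/2!)
≈ 1 - (0.1353352832 + 0.2706705665 + 0.2706705665)
= 1 - 0.6766764162 = 0.3233235838
≈ 0.323324

0.323324


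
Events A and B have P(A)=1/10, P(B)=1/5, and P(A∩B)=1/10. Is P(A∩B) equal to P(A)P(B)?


P(A)*P(B) = 1/10*1/5 = 1/50
P(A∩B) = 1/10 != 1/50, so not independent

No, A and B are not independent


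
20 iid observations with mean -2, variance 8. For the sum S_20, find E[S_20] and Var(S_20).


E[S_n] = n*mu = 20*-2 = -40
Var(S_n) = n*sigma^2 = 20*8 = 160

E[S_20]=-40, Var(S_20)=160


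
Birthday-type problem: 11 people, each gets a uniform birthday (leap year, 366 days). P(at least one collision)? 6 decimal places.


P(all different) = prod((366-i)/366 for i=0..10) = 0.859219
P(at least one match) = 1 - 0.859219 = 0.140781

0.140781


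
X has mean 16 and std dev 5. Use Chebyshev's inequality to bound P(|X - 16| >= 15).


k = 15/5 = 3
Chebyshev: P(|X-mu| >= k*sigma) <= 1/k^2 = 1/3^2 = 1/9

1/9


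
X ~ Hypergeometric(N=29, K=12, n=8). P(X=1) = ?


P(X=1) = C(12,1)*C(17,7) / C(29,8)
= 12*19448 / 4292145
= 233376/4292145 = 544/10005

544/10005


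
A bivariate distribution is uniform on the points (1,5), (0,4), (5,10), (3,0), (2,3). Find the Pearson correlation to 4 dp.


Cov(X,Y) = 2.5200, Var(X) = 2.9600, Var(Y) = 10.6400
rho = Cov/(sqrt(VarX)*sqrt(VarY)) = 0.4490

0.4490


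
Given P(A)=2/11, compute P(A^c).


P(A') = 1 - P(A) = 1 - 2/11 = 9/11

9/11


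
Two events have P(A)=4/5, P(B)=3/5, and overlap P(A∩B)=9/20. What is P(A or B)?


P(A∪B) = P(A) + P(B) - P(A∩B)
= 4/5 + 3/5 - 9/20 = 19/20

19/20


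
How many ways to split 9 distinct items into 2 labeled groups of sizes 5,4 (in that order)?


9! = 362880
Denominator: 5!=120 * 4!=24
Coefficient = 362880 / 2880 = 126

126


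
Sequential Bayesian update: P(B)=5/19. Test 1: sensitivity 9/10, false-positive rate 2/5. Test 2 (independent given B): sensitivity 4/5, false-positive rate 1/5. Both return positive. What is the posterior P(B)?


After test 1: P(+) = 9/10*5/19 + 2/5*14/19 = 101/190
P(B|+) = (9/38)/(101/190) = 45/101
After test 2 (use post1 as new prior): P(+) = 4/5*45/101 + 1/5*56/101 = 236/505
P(B|+,+) = (36/101)/(236/505) = 45/59

45/59


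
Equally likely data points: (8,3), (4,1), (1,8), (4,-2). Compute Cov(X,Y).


E[X]=17/4, E[Y]=5/2, E[XY]=7
Cov(X,Y) = E[XY] - E[X]E[Y] = 7 - 17/4*5/2 = -29/8

-29/8


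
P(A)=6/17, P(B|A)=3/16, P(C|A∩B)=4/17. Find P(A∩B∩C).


P(A∩B∩C) = P(A) * P(B|A) * P(C|A∩B)
= 6/17 * 3/16 * 4/17
= 9/136 * 4/17 = 9/578

9/578


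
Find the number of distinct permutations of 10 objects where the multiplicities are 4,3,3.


10! = 3628800
Denominator: 4!=24 * 3!=6 * 3!=6
Coefficient = 3628800 / 864 = 4200

4200


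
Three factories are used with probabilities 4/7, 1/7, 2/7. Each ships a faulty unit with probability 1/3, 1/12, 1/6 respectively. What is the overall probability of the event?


P(A) = P(A|B1)P(B1) + P(A|B2)P(B2) + P(A|B3)P(B3)
= 1/3*4/7 + 1/12*1/7 + 1/6*2/7
= 4/21 + 1/84 + 1/21 = 1/4

1/4


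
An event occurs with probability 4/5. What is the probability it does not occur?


P(A') = 1 - P(A) = 1 - 4/5 = 1/5

1/5


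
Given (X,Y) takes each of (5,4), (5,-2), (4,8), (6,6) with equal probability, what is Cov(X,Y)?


E[X]=5, E[Y]=4, E[XY]=39/2
Cov(X,Y) = E[XY] - E[X]E[Y] = 39/2 - 5*4 = -1/2

-1/2


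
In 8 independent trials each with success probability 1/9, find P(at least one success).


P(at least one) = 1 - P(none)
P(none) = (1 - 1/9)^8 = (8/9)^8 = 16777216/43046721
P(at least one) = 1 - 16777216/43046721 = 26269505/43046721

26269505/43046721


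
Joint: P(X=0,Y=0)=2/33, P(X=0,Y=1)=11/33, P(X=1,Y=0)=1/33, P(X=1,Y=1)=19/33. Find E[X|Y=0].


P(Y=0) = 3/33
E[X|Y=0] = (0*2 + 1*1)/3 = 1/3

1/3


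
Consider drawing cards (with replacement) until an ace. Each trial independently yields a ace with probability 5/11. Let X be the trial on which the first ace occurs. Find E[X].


For geometric (trials until first success), E[X] = 1/p = 1/(5/11) = 11/5

11/5


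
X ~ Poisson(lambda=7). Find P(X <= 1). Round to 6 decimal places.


P(X<=1) = e^(-7)*7^0/0! + e^(-7)*7^1/1!
≈ 0.0009118820 + 0.0063831738
= 0.0072950558
≈ 0.007295

0.007295


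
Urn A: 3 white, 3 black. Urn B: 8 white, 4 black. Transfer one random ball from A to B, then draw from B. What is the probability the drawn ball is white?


P(transfer white) = 3/6 = 1/2; P(transfer black) = 1/2
If white transferred: Urn II has 9 white of 13, so P(white|white moved) = 9/13
If black transferred: Urn II has 8 white of 13, so P(white|black moved) = 8/13
By total probability: P(white) = 1/2*9/13 + 1/2*8/13 = 17/26

17/26


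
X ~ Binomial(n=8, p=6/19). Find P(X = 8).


P(X=8) = C(8,8) * p^8 * (1-p)^0
= 1 * 1679616/16983563041 * 1
= 1679616/16983563041

1679616/16983563041


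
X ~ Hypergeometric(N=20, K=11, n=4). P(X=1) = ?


P(X=1) = C(11,1)*C(9,3) / C(20,4)
= 11*84 / 4845
= 924/4845 = 308/1615

308/1615


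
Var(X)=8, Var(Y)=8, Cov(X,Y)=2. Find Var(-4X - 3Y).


Var(-4X - 3Y) = (-4)^2*Var(X) + (-3)^2*Var(Y) + 2*(-4)*(-3)*Cov(X,Y)
= 16*8 + 9*8 + 24*2
= 128 + 72 + 48 = 248

248


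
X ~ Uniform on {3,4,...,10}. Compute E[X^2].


E[X^2] = (1/8) * sum(x^2 for x=3..10)
= 380/8 = 95/2

95/2


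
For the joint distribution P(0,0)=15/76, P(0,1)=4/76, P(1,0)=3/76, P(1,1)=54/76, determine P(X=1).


P(X=1) = P(1,0)+P(1,1) = 3/76 + 54/76 = 57/76 = 3/4

3/4


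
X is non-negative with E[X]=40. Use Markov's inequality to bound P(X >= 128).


Markov: P(X >= a) <= E[X]/a
P(X >= 128) <= 40/128 = 5/16

5/16


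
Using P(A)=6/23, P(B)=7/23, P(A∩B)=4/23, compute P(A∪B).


P(A∪B) = P(A) + P(B) - P(A∩B)
= 6/23 + 7/23 - 4/23 = 9/23

9/23


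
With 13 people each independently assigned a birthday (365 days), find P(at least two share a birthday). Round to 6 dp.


P(all different) = prod((365-i)/365 for i=0..12) = 0.805590
P(at least one match) = 1 - 0.805590 = 0.194410

0.194410


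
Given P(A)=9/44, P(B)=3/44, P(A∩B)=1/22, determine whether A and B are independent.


P(A)*P(B) = 9/44*3/44 = 27/1936
P(A∩B) = 1/22 != 27/1936, so not independent

No, A and B are not independent


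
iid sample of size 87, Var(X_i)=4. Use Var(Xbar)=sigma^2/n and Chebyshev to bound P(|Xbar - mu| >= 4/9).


Var(Xbar) = Var(X)/n = 4/87
Chebyshev: P(|Xbar-mu| >= 4/9) <= Var(Xbar)/(4/9)^2 = (4/87)/(16/81) = 27/116

27/116


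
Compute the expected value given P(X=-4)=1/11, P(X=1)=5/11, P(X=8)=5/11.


E[X] = sum(x * P(x))
= -4*1/11 + 1*5/11 + 8*5/11
= 41/11

41/11


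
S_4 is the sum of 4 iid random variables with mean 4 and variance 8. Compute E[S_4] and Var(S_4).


E[S_n] = n*mu = 4*4 = 16
Var(S_n) = n*sigma^2 = 4*8 = 32

E[S_4]=16, Var(S_4)=32


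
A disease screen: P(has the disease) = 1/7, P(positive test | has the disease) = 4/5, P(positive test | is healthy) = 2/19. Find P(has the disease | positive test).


P(A) = P(A|B)P(B) + P(A|B')P(B') = 4/5*1/7 + 2/19*6/7 = 136/665
P(B|A) = P(A|B)P(B)/P(A) = (4/35)/(136/665) = 19/34

19/34


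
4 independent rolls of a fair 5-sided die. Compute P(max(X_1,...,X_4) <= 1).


P(max <= 1) = P(all X_i <= 1) = (P(X_1 <= 1))^4
= (1/5)^4 = 1/625

1/625


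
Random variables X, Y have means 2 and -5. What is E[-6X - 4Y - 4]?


E[-6X - 4Y - 4] = -6*E[X] - 4*E[Y] - 4
= (-6)*(2) + (-4)*(-5) + (-4)
= -12 + 20 - 4 = 4

4


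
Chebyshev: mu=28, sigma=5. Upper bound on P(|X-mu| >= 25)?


k = 25/5 = 5
Chebyshev: P(|X-mu| >= k*sigma) <= 1/k^2 = 1/5^2 = 1/25

1/25


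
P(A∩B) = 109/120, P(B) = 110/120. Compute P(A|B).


P(A|B) = P(A∩B)/P(B) = (109/120)/(110/120) = 109/110

109/110


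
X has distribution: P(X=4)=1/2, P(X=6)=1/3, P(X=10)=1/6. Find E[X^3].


E[X^3] = sum(g(x)*P(x))
= 64*1/2 + 216*1/3 + 1000*1/6
= 812/3

812/3


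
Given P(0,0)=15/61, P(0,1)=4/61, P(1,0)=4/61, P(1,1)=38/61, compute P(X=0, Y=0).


Read from table: P(X=0, Y=0) = 15/61

15/61


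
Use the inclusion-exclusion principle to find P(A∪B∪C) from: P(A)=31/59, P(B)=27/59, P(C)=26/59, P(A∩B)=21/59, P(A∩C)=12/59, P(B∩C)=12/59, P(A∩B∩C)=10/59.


P(A∪B∪C) = P(A)+P(B)+P(C) - P(AB)-P(AC)-P(BC) + P(ABC)
= 31/59+27/59+26/59 - 21/59-12/59-12/59 + 10/59
= 49/59

49/59


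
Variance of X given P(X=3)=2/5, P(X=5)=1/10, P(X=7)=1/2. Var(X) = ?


E[X] = 26/5, E[X^2] = 153/5
Var(X) = E[X^2] - (E[X])^2 = 153/5 - (26/5)^2 = 89/25

89/25


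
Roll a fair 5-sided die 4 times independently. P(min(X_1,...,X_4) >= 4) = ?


P(min >= 4) = P(all X_i >= 4) = (P(X_1 >= 4))^4
= (2/5)^4 = 16/625

16/625


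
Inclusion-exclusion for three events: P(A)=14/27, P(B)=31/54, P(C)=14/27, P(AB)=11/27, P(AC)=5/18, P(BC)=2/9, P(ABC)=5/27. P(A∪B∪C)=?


P(A∪B∪C) = P(A)+P(B)+P(C) - P(AB)-P(AC)-P(BC) + P(ABC)
= 14/27+31/54+14/27 - 11/27-5/18-2/9 + 5/27
= 8/9

8/9


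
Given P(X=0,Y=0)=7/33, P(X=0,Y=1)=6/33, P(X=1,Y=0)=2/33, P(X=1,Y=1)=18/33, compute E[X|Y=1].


P(Y=1) = 24/33
E[X|Y=1] = (0*6 + 1*18)/24 = 18/24 = 3/4

3/4


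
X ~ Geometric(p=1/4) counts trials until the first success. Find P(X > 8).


P(X > 8) = P(first 8 trials all fail) = (1-p)^8 = (3/4)^8 = 6561/65536

6561/65536


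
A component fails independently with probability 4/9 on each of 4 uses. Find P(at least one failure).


P(at least one) = 1 - P(none)
P(none) = (1 - 4/9)^4 = (5/9)^4 = 625/6561
P(at least one) = 1 - 625/6561 = 5936/6561

5936/6561


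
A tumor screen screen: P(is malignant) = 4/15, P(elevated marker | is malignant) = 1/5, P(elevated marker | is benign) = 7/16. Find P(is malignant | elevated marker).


P(A) = P(A|B)P(B) + P(A|B')P(B') = 1/5*4/15 + 7/16*11/15 = 449/1200
P(B|A) = P(A|B)P(B)/P(A) = (4/75)/(449/1200) = 64/449

64/449


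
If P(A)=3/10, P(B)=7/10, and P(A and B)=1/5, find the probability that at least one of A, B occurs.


P(A∪B) = P(A) + P(B) - P(A∩B)
= 3/10 + 7/10 - 1/5 = 4/5

4/5


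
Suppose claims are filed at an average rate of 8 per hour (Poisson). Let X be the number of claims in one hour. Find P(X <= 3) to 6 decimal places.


P(X<=3) = e^(-8)*8^0/0! + e^(-8)*8^1/1! + e^(-8)*8^2/2! + e^(-8)*8^3/3!
≈ 0.0003354626 + 0.0026837010 + 0.0107348041 + 0.0286261442
= 0.0423801119
≈ 0.042380

0.042380


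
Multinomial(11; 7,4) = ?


11! = 39916800
Denominator: 7!=5040 * 4!=24
Coefficient = 39916800 / 120960 = 330

330


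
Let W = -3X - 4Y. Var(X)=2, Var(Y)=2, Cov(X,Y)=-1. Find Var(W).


Var(-3X - 4Y) = (-3)^2*Var(X) + (-4)^2*Var(Y) + 2*(-3)*(-4)*Cov(X,Y)
= 9*2 + 16*2 + 24*(-1)
= 18 + 32 - 24 = 26

26


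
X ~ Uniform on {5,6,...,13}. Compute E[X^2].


E[X^2] = (1/9) * sum(x^2 for x=5..13)
= 789/9 = 263/3

263/3


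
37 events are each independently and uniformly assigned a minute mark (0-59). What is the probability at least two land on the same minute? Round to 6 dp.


P(all different) = prod((60-i)/60 for i=0..36) = 0.000001
P(at least one match) = 1 - 0.000001 = 0.999999

0.999999


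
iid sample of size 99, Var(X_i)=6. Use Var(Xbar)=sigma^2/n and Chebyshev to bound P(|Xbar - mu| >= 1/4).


Var(Xbar) = Var(X)/n = 6/99
Chebyshev: P(|Xbar-mu| >= 1/4) <= Var(Xbar)/(1/4)^2 = (2/33)/(1/16) = 32/33

32/33


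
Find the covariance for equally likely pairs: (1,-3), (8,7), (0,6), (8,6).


E[X]=17/4, E[Y]=4, E[XY]=101/4
Cov(X,Y) = E[XY] - E[X]E[Y] = 101/4 - 17/4*4 = 33/4

33/4


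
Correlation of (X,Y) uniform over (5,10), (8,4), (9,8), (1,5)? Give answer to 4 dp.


Cov(X,Y) = 0.9375, Var(X) = 9.6875, Var(Y) = 5.6875
rho = Cov/(sqrt(VarX)*sqrt(VarY)) = 0.1263

0.1263


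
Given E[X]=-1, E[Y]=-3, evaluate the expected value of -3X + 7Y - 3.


E[-3X + 7Y - 3] = -3*E[X] + 7*E[Y] - 3
= (-3)*(-1) + (7)*(-3) + (-3)
= 3 - 21 - 3 = -21

-21


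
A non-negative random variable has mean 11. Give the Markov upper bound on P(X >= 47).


Markov: P(X >= a) <= E[X]/a
P(X >= 47) <= 11/47

11/47


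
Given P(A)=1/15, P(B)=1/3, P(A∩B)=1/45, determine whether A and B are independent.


P(A)*P(B) = 1/15*1/3 = 1/45
P(A∩B) = 1/45, which equals P(A)P(B), so independent

Yes, A and B are independent


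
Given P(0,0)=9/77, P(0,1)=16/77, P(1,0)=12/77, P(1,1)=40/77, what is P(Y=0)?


P(Y=0) = P(0,0)+P(1,0) = 9/77 + 12/77 = 21/77 = 3/11

3/11


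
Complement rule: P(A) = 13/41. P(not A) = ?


P(A') = 1 - P(A) = 1 - 13/41 = 28/41

28/41


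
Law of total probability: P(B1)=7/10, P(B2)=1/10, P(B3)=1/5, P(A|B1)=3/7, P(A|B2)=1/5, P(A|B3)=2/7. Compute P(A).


P(A) = P(A|B1)P(B1) + P(A|B2)P(B2) + P(A|B3)P(B3)
= 3/7*7/10 + 1/5*1/10 + 2/7*1/5
= 3/10 + 1/50 + 2/35 = 66/175

66/175


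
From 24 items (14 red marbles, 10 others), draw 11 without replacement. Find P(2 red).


P(X=2) = C(14,2)*C(10,9) / C(24,11)
= 91*10 / 2496144
= 910/2496144 = 65/178296

65/178296


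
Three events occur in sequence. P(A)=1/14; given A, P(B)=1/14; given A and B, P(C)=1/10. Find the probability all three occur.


P(A∩B∩C) = P(A) * P(B|A) * P(C|A∩B)
= 1/14 * 1/14 * 1/10
= 1/196 * 1/10 = 1/1960

1/1960


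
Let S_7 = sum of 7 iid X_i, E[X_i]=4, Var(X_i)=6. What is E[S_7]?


E[S_n] = n*E[X_1] = 7*4 = 28

28


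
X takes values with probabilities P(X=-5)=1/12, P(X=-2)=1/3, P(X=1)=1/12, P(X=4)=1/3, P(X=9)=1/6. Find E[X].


E[X] = sum(x * P(x))
= -5*1/12 - 2*1/3 + 1*1/12 + 4*1/3 + 9*1/6
= 11/6

11/6


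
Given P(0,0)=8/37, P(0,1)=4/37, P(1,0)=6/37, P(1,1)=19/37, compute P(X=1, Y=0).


Read from table: P(X=1, Y=0) = 6/37

6/37


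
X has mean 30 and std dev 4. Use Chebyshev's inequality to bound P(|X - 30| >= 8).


k = 8/4 = 2
Chebyshev: P(|X-mu| >= k*sigma) <= 1/k^2 = 1/2^2 = 1/4

1/4


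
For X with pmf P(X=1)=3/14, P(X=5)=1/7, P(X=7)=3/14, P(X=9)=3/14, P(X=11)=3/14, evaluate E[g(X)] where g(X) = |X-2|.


E[|X-2|] = sum(g(x)*P(x))
= 1*3/14 + 3*1/7 + 5*3/14 + 7*3/14 + 9*3/14
= 36/7

36/7


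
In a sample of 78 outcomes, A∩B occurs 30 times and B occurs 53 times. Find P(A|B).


P(A|B) = P(A∩B)/P(B) = (30/78)/(53/78) = 30/53

30/53


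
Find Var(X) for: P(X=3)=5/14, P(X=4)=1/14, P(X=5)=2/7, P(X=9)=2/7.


E[X] = 75/14, E[X^2] = 485/14
Var(X) = E[X^2] - (E[X])^2 = 485/14 - (75/14)^2 = 1165/196

1165/196


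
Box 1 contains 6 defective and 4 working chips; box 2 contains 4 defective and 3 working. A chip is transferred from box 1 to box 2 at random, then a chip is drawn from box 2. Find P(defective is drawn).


P(transfer defective) = 6/10 = 3/5; P(transfer working) = 2/5
If defective transferred: Urn II has 5 defective of 8, so P(defective|defective moved) = 5/8
If working transferred: Urn II has 4 defective of 8, so P(defective|working moved) = 1/2
By total probability: P(defective) = 3/5*5/8 + 2/5*1/2 = 23/40

23/40


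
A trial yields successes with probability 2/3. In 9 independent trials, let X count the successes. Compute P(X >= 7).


P(X>=7) = P(X=7) + P(X=8) + P(X=9)
= 512/2187 + 256/2187 + 512/19683
= 7424/19683

7424/19683


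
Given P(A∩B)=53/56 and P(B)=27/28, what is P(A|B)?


P(A|B) = P(A∩B)/P(B) = (53/56)/(54/56) = 53/54

53/54


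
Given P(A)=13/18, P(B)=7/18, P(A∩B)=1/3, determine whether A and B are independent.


P(A)*P(B) = 13/18*7/18 = 91/324
P(A∩B) = 1/3 != 91/324, so not independent

No, A and B are not independent


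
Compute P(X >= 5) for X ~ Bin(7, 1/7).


P(X>=5) = P(X=5) + P(X=6) + P(X=7)
= 108/117649 + 6/117649 + 1/823543
= 799/823543

799/823543


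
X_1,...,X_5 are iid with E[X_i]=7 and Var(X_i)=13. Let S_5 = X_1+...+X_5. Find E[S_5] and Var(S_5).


E[S_n] = n*mu = 5*7 = 35
Var(S_n) = n*sigma^2 = 5*13 = 65

E[S_5]=35, Var(S_5)=65


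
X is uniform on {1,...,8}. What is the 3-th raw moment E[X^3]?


E[X^3] = (1/8) * sum(x^3 for x=1..8)
= 1296/8 = 162

162


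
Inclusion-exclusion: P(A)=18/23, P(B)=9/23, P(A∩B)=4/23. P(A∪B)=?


P(A∪B) = P(A) + P(B) - P(A∩B)
= 18/23 + 9/23 - 4/23 = 1

1


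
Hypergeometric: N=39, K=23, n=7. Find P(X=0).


P(X=0) = C(23,0)*C(16,7) / C(39,7)
= 1*11440 / 15380937
= 11440/15380937 = 80/107559

80/107559


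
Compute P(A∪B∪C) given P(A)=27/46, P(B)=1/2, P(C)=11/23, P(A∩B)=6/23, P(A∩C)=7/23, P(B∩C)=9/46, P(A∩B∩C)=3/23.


P(A∪B∪C) = P(A)+P(B)+P(C) - P(AB)-P(AC)-P(BC) + P(ABC)
= 27/46+1/2+11/23 - 6/23-7/23-9/46 + 3/23
= 43/46

43/46


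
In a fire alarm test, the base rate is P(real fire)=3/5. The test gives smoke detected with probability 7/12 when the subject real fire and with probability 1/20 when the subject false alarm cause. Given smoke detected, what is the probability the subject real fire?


P(A) = P(A|B)P(B) + P(A|B')P(B') = 7/12*3/5 + 1/20*2/5 = 37/100
P(B|A) = P(A|B)P(B)/P(A) = (7/20)/(37/100) = 35/37

35/37


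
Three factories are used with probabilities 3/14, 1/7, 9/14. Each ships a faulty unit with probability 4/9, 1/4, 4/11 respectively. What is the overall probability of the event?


P(A) = P(A|B1)P(B1) + P(A|B2)P(B2) + P(A|B3)P(B3)
= 4/9*3/14 + 1/4*1/7 + 4/11*9/14
= 2/21 + 1/28 + 18/77 = 337/924

337/924


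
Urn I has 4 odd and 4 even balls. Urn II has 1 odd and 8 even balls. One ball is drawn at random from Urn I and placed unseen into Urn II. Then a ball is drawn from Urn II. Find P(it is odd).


P(transfer odd) = 4/8 = 1/2; P(transfer even) = 1/2
If odd transferred: Urn II has 2 odd of 10, so P(odd|odd moved) = 1/5
If even transferred: Urn II has 1 odd of 10, so P(odd|even moved) = 1/10
By total probability: P(odd) = 1/2*1/5 + 1/2*1/10 = 3/20

3/20


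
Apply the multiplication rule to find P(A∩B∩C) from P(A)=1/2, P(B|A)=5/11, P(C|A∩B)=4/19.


P(A∩B∩C) = P(A) * P(B|A) * P(C|A∩B)
= 1/2 * 5/11 * 4/19
= 5/22 * 4/19 = 10/209

10/209


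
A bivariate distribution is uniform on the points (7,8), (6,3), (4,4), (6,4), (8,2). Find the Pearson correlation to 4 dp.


Cov(X,Y) = -0.0400, Var(X) = 1.7600, Var(Y) = 4.1600
rho = Cov/(sqrt(VarX)*sqrt(VarY)) = -0.0148

-0.0148


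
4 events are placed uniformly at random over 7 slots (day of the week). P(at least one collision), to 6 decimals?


P(all different) = prod((7-i)/7 for i=0..3) = 0.349854
P(at least one match) = 1 - 0.349854 = 0.650146

0.650146


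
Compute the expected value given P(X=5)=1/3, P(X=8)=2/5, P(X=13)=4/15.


E[X] = sum(x * P(x))
= 5*1/3 + 8*2/5 + 13*4/15
= 25/3

25/3


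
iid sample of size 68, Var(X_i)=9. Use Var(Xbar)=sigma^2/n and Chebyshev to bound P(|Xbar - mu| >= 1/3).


Var(Xbar) = Var(X)/n = 9/68
Chebyshev: P(|Xbar-mu| >= 1/3) <= Var(Xbar)/(1/3)^2 = (9/68)/(1/9) = 81/68
Bound exceeds 1, so trivial bound: 1

1


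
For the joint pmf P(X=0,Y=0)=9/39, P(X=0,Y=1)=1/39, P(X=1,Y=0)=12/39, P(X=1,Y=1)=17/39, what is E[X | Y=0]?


P(Y=0) = 21/39
E[X|Y=0] = (0*9 + 1*12)/21 = 12/21 = 4/7

4/7


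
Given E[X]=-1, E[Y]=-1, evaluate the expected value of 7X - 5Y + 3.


E[7X - 5Y + 3] = 7*E[X] - 5*E[Y] + 3
= (7)*(-1) + (-5)*(-1) + (3)
= -7 + 5 + 3 = 1

1


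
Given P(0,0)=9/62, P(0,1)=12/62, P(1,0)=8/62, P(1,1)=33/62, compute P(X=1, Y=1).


Read from table: P(X=1, Y=1) = 33/62

33/62


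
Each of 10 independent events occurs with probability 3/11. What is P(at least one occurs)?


P(at least one) = 1 - P(none)
P(none) = (1 - 3/11)^10 = (8/11)^10 = 1073741824/25937424601
P(at least one) = 1 - 1073741824/25937424601 = 24863682777/25937424601

24863682777/25937424601


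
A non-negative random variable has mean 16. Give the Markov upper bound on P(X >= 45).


Markov: P(X >= a) <= E[X]/a
P(X >= 45) <= 16/45

16/45


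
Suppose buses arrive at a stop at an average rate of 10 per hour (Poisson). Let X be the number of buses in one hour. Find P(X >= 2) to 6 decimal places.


P(X>=2) = 1 - P(X<=1) = 1 - (e^(-10)*10^0/0! + e^(-10)*10^1/1!)
≈ 1 - (0.0000453999 + 0.0004539993)
= 1 - 0.0004993992 = 0.9995006008
≈ 0.999501

0.999501


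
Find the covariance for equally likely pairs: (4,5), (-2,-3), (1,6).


E[X]=1, E[Y]=8/3, E[XY]=32/3
Cov(X,Y) = E[XY] - E[X]E[Y] = 32/3 - 1*8/3 = 8

8


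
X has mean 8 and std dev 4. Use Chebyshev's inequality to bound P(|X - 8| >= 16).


k = 16/4 = 4
Chebyshev: P(|X-mu| >= k*sigma) <= 1/k^2 = 1/4^2 = 1/16

1/16


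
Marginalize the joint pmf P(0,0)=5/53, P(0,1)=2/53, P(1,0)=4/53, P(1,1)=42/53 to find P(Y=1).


P(Y=1) = P(0,1)+P(1,1) = 2/53 + 42/53 = 44/53

44/53


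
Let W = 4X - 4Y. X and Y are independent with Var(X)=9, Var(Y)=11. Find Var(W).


Independence => Cov(X,Y)=0
Var(4X - 4Y) = 4^2*Var(X) + (-4)^2*Var(Y)
= 16*9 + 16*11 = 320

320


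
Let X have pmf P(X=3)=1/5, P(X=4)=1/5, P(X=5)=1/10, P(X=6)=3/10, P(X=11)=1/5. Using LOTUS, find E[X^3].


E[X^3] = sum(g(x)*P(x))
= 27*1/5 + 64*1/5 + 125*1/10 + 216*3/10 + 1331*1/5
= 3617/10

3617/10


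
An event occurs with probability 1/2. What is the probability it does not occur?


P(A') = 1 - P(A) = 1 - 1/2 = 1/2

1/2


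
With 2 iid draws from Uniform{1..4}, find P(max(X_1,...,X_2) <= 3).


P(max <= 3) = P(all X_i <= 3) = (P(X_1 <= 3))^2
= (3/4)^2 = 9/16

9/16


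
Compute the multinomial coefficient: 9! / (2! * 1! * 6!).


9! = 362880
Denominator: 2!=2 * 1!=1 * 6!=720
Coefficient = 362880 / 1440 = 252

252


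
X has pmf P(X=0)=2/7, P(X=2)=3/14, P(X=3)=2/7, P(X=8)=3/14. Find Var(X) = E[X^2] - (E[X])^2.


E[X] = 3, E[X^2] = 120/7
Var(X) = E[X^2] - (E[X])^2 = 120/7 - (3)^2 = 57/7

57/7


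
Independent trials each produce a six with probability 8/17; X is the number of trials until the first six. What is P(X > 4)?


P(X > 4) = P(first 4 trials all fail) = (1-p)^4 = (9/17)^4 = 6561/83521

6561/83521


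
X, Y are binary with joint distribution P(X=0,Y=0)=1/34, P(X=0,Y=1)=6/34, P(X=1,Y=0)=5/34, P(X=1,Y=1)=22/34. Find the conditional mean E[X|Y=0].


P(Y=0) = 6/34
E[X|Y=0] = (0*1 + 1*5)/6 = 5/6

5/6


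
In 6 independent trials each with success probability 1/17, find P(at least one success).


P(at least one) = 1 - P(none)
P(none) = (1 - 1/17)^6 = (16/17)^6 = 16777216/24137569
P(at least one) = 1 - 16777216/24137569 = 7360353/24137569

7360353/24137569


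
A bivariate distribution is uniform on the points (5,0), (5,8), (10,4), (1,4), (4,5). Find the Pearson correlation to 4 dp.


Cov(X,Y) = -0.2000, Var(X) = 8.4000, Var(Y) = 6.5600
rho = Cov/(sqrt(VarX)*sqrt(VarY)) = -0.0269

-0.0269


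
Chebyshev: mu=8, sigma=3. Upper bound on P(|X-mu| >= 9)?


k = 9/3 = 3
Chebyshev: P(|X-mu| >= k*sigma) <= 1/k^2 = 1/3^2 = 1/9

1/9


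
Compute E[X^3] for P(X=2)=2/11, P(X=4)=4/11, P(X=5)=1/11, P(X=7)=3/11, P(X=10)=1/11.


E[X^3] = sum(g(x)*P(x))
= 8*2/11 + 64*4/11 + 125*1/11 + 343*3/11 + 1000*1/11
= 2426/11

2426/11


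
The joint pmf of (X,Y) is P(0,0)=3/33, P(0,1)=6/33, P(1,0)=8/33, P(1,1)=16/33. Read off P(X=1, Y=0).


Read from table: P(X=1, Y=0) = 8/33

8/33


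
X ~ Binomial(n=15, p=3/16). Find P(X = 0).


P(X=0) = C(15,0) * p^0 * (1-p)^15
= 1 * 1 * 51185893014090757/1152921504606846976
= 51185893014090757/1152921504606846976

51185893014090757/1152921504606846976


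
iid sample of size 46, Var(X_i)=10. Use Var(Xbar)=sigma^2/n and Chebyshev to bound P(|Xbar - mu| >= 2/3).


Var(Xbar) = Var(X)/n = 10/46
Chebyshev: P(|Xbar-mu| >= 2/3) <= Var(Xbar)/(2/3)^2 = (5/23)/(4/9) = 45/92

45/92


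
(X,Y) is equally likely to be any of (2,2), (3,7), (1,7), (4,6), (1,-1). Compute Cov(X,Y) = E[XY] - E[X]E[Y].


E[X]=11/5, E[Y]=21/5, E[XY]=11
Cov(X,Y) = E[XY] - E[X]E[Y] = 11 - 11/5*21/5 = 44/25

44/25


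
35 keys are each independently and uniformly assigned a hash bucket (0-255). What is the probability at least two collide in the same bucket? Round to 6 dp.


P(all different) = prod((256-i)/256 for i=0..34) = 0.087485
P(at least one match) = 1 - 0.087485 = 0.912515

0.912515


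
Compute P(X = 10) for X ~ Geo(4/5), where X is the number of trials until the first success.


P(X=10) = (1-p)^9 * p = (1/5)^9 * 4/5
= 1/1953125 * 4/5 = 4/9765625

4/9765625


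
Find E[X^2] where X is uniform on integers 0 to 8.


E[X^2] = (1/9) * sum(x^2 for x=0..8)
= 204/9 = 68/3

68/3


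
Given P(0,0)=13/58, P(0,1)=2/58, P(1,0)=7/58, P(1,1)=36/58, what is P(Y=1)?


P(Y=1) = P(0,1)+P(1,1) = 2/58 + 36/58 = 38/58 = 19/29

19/29


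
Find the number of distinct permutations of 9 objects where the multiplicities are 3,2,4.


9! = 362880
Denominator: 3!=6 * 2!=2 * 4!=24
Coefficient = 362880 / 288 = 1260

1260


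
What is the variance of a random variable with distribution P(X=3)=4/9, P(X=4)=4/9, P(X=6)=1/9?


E[X] = 34/9, E[X^2] = 136/9
Var(X) = E[X^2] - (E[X])^2 = 136/9 - (34/9)^2 = 68/81

68/81


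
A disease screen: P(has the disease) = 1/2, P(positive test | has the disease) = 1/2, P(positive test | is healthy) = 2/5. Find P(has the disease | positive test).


P(A) = P(A|B)P(B) + P(A|B')P(B') = 1/2*1/2 + 2/5*1/2 = 9/20
P(B|A) = P(A|B)P(B)/P(A) = (1/4)/(9/20) = 5/9

5/9


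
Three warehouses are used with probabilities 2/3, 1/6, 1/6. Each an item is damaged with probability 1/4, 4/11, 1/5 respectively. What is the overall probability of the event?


P(A) = P(A|B1)P(B1) + P(A|B2)P(B2) + P(A|B3)P(B3)
= 1/4*2/3 + 4/11*1/6 + 1/5*1/6
= 1/6 + 2/33 + 1/30 = 43/165

43/165


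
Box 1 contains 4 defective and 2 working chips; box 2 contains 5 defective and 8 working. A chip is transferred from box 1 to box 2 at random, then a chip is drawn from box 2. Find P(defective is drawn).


P(transfer defective) = 4/6 = 2/3; P(transfer working) = 1/3
If defective transferred: Urn II has 6 defective of 14, so P(defective|defective moved) = 3/7
If working transferred: Urn II has 5 defective of 14, so P(defective|working moved) = 5/14
By total probability: P(defective) = 2/3*3/7 + 1/3*5/14 = 17/42

17/42


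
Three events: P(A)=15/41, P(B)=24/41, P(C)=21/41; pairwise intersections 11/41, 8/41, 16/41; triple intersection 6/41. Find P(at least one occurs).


P(A∪B∪C) = P(A)+P(B)+P(C) - P(AB)-P(AC)-P(BC) + P(ABC)
= 15/41+24/41+21/41 - 11/41-8/41-16/41 + 6/41
= 31/41

31/41


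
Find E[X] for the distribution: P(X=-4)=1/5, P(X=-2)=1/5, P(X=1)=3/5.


E[X] = sum(x * P(x))
= -4*1/5 - 2*1/5 + 1*3/5
= -3/5

-3/5


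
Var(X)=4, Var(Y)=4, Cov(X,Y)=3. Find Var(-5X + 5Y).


Var(-5X + 5Y) = (-5)^2*Var(X) + 5^2*Var(Y) + 2*(-5)*5*Cov(X,Y)
= 25*4 + 25*4 - 50*3
= 100 + 100 - 150 = 50

50


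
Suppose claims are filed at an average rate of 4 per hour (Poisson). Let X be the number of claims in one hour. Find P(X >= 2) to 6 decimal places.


P(X>=2) = 1 - P(X<=1) = 1 - (e^(-4)*4^0/0! + e^(-4)*4^1/1!)
≈ 1 - (0.0183156389 + 0.0732625556)
= 1 - 0.0915781945 = 0.9084218055
≈ 0.908422

0.908422


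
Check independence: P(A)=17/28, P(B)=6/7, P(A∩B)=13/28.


P(A)*P(B) = 17/28*6/7 = 51/98
P(A∩B) = 13/28 != 51/98, so not independent

No, A and B are not independent


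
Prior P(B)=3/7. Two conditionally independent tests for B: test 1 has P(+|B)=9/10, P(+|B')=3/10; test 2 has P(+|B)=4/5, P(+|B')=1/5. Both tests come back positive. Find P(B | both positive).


After test 1: P(+) = 9/10*3/7 + 3/10*4/7 = 39/70
P(B|+) = (27/70)/(39/70) = 9/13
After test 2 (use post1 as new prior): P(+) = 4/5*9/13 + 1/5*4/13 = 8/13
P(B|+,+) = (36/65)/(8/13) = 9/10

9/10


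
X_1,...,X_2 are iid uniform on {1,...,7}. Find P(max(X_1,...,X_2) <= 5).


P(max <= 5) = P(all X_i <= 5) = (P(X_1 <= 5))^2
= (5/7)^2 = 25/49

25/49


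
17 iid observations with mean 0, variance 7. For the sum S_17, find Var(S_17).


By independence, Var(S_n) = n*Var(X_1) = 17*7 = 119

119


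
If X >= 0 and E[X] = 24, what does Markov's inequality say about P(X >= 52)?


Markov: P(X >= a) <= E[X]/a
P(X >= 52) <= 24/52 = 6/13

6/13


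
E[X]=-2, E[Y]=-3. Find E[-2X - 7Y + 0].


E[-2X - 7Y + 0] = -2*E[X] - 7*E[Y] + 0
= (-2)*(-2) + (-7)*(-3) + (0)
= 4 + 21 + 0 = 25

25


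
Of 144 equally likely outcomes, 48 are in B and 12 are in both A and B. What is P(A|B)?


P(A|B) = P(A∩B)/P(B) = (12/144)/(48/144) = 12/48 = 1/4

1/4


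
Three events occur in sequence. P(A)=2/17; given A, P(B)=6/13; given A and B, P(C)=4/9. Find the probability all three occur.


P(A∩B∩C) = P(A) * P(B|A) * P(C|A∩B)
= 2/17 * 6/13 * 4/9
= 12/221 * 4/9 = 16/663

16/663


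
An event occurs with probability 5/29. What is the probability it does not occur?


P(A') = 1 - P(A) = 1 - 5/29 = 24/29

24/29


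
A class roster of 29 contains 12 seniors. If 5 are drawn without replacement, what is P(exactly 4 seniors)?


P(X=4) = C(12,4)*C(17,1) / C(29,5)
= 495*17 / 118755
= 8415/118755 = 187/2639

187/2639


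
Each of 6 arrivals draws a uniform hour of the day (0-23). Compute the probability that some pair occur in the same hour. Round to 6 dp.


P(all different) = prod((24-i)/24 for i=0..5) = 0.507104
P(at least one match) = 1 - 0.507104 = 0.492896

0.492896


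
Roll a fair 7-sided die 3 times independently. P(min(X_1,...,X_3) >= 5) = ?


P(min >= 5) = P(all X_i >= 5) = (P(X_1 >= 5))^3
= (3/7)^3 = 27/343

27/343


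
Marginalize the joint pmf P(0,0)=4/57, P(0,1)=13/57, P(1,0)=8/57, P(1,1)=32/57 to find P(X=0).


P(X=0) = P(0,0)+P(0,1) = 4/57 + 13/57 = 17/57

17/57


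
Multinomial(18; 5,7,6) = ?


18! = 6402373705728000
Denominator: 5!=120 * 7!=5040 * 6!=720
Coefficient = 6402373705728000 / 435456000 = 14702688

14702688


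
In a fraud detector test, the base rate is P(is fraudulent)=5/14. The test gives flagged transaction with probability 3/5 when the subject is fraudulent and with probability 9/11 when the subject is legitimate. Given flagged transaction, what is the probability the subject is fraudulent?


P(A) = P(A|B)P(B) + P(A|B')P(B') = 3/5*5/14 + 9/11*9/14 = 57/77
P(B|A) = P(A|B)P(B)/P(A) = (3/14)/(57/77) = 11/38

11/38


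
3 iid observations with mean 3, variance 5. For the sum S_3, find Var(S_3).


By independence, Var(S_n) = n*Var(X_1) = 3*5 = 15

15


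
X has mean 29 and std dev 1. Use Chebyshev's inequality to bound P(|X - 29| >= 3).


k = 3/1 = 3
Chebyshev: P(|X-mu| >= k*sigma) <= 1/k^2 = 1/3^2 = 1/9

1/9


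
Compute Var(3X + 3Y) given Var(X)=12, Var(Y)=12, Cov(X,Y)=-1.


Var(3X + 3Y) = 3^2*Var(X) + 3^2*Var(Y) + 2*3*3*Cov(X,Y)
= 9*12 + 9*12 + 18*(-1)
= 108 + 108 - 18 = 198

198


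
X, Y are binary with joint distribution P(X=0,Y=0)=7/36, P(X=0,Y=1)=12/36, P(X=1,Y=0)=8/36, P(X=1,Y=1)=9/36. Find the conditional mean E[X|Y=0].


P(Y=0) = 15/36
E[X|Y=0] = (0*7 + 1*8)/15 = 8/15

8/15


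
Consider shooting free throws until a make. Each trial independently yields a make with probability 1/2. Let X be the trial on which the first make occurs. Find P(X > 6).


P(X > 6) = P(first 6 trials all fail) = (1-p)^6 = (1/2)^6 = 1/64

1/64


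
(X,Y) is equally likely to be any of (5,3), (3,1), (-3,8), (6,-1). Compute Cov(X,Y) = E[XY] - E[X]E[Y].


E[X]=11/4, E[Y]=11/4, E[XY]=-3
Cov(X,Y) = E[XY] - E[X]E[Y] = -3 - 11/4*11/4 = -169/16

-169/16


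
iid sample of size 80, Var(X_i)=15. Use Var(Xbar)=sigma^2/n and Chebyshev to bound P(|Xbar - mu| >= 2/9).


Var(Xbar) = Var(X)/n = 15/80
Chebyshev: P(|Xbar-mu| >= 2/9) <= Var(Xbar)/(2/9)^2 = (3/16)/(4/81) = 243/64
Bound exceeds 1, so trivial bound: 1

1


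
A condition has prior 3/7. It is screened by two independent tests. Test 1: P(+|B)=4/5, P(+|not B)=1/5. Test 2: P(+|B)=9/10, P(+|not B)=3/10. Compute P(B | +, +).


After test 1: P(+) = 4/5*3/7 + 1/5*4/7 = 16/35
P(B|+) = (12/35)/(16/35) = 3/4
After test 2 (use post1 as new prior): P(+) = 9/10*3/4 + 3/10*1/4 = 3/4
P(B|+,+) = (27/40)/(3/4) = 9/10

9/10


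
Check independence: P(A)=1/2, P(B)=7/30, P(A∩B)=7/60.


P(A)*P(B) = 1/2*7/30 = 7/60
P(A∩B) = 7/60, which equals P(A)P(B), so independent

Yes, A and B are independent


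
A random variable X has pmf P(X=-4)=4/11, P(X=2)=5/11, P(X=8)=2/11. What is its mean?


E[X] = sum(x * P(x))
= -4*4/11 + 2*5/11 + 8*2/11
= 10/11

10/11


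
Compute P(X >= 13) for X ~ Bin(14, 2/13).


P(X>=13) = P(X=13) + P(X=14)
= 1261568/3937376385699289 + 16384/3937376385699289
= 98304/302875106592253

98304/302875106592253


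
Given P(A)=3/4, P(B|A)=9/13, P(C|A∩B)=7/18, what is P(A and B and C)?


P(A∩B∩C) = P(A) * P(B|A) * P(C|A∩B)
= 3/4 * 9/13 * 7/18
= 27/52 * 7/18 = 21/104

21/104


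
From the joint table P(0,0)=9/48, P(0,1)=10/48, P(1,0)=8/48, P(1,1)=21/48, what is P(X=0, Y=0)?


Read from table: P(X=0, Y=0) = 9/48 = 3/16

3/16


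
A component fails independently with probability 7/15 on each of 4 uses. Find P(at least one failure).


P(at least one) = 1 - P(none)
P(none) = (1 - 7/15)^4 = (8/15)^4 = 4096/50625
P(at least one) = 1 - 4096/50625 = 46529/50625

46529/50625


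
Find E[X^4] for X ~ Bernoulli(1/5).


For Bernoulli: X in {0,1}
E[X^4] = 0^4*(1-1/5) + 1^4*1/5 = 1/5

1/5


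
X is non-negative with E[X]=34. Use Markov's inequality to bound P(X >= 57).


Markov: P(X >= a) <= E[X]/a
P(X >= 57) <= 34/57

34/57


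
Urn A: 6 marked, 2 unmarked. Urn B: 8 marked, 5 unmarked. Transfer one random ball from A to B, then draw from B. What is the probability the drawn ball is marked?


P(transfer marked) = 6/8 = 3/4; P(transfer unmarked) = 1/4
If marked transferred: Urn II has 9 marked of 14, so P(marked|marked moved) = 9/14
If unmarked transferred: Urn II has 8 marked of 14, so P(marked|unmarked moved) = 4/7
By total probability: P(marked) = 3/4*9/14 + 1/4*4/7 = 5/8

5/8


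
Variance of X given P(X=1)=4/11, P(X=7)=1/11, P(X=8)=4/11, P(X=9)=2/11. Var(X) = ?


E[X] = 61/11, E[X^2] = 471/11
Var(X) = E[X^2] - (E[X])^2 = 471/11 - (61/11)^2 = 1460/121

1460/121


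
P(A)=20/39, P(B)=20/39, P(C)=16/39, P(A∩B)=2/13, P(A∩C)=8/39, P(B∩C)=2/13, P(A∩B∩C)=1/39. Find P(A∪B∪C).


P(A∪B∪C) = P(A)+P(B)+P(C) - P(AB)-P(AC)-P(BC) + P(ABC)
= 20/39+20/39+16/39 - 2/13-8/39-2/13 + 1/39
= 37/39

37/39


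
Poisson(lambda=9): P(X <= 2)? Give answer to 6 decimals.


P(X<=2) = e^(-9)*9^0/0! + e^(-9)*9^1/1! + e^(-9)*9^2/2!
≈ 0.0001234098 + 0.0011106882 + 0.0049980971
= 0.0062321951
≈ 0.006232

0.006232


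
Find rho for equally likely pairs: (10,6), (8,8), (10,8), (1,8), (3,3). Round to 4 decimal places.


Cov(X,Y) = 1.9600, Var(X) = 13.8400, Var(Y) = 3.8400
rho = Cov/(sqrt(VarX)*sqrt(VarY)) = 0.2689

0.2689


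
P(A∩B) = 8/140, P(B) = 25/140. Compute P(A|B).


P(A|B) = P(A∩B)/P(B) = (8/140)/(25/140) = 8/25

8/25


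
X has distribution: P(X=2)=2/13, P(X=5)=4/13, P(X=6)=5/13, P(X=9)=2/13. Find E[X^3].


E[X^3] = sum(g(x)*P(x))
= 8*2/13 + 125*4/13 + 216*5/13 + 729*2/13
= 3054/13

3054/13


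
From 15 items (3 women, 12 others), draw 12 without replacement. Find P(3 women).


P(X=3) = C(3,3)*C(12,9) / C(15,12)
= 1*220 / 455
= 220/455 = 44/91

44/91


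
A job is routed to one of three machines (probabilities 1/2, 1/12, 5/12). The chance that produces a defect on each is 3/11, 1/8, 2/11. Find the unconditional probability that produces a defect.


P(A) = P(A|B1)P(B1) + P(A|B2)P(B2) + P(A|B3)P(B3)
= 3/11*1/2 + 1/8*1/12 + 2/11*5/12
= 3/22 + 1/96 + 5/66 = 235/1056

235/1056
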